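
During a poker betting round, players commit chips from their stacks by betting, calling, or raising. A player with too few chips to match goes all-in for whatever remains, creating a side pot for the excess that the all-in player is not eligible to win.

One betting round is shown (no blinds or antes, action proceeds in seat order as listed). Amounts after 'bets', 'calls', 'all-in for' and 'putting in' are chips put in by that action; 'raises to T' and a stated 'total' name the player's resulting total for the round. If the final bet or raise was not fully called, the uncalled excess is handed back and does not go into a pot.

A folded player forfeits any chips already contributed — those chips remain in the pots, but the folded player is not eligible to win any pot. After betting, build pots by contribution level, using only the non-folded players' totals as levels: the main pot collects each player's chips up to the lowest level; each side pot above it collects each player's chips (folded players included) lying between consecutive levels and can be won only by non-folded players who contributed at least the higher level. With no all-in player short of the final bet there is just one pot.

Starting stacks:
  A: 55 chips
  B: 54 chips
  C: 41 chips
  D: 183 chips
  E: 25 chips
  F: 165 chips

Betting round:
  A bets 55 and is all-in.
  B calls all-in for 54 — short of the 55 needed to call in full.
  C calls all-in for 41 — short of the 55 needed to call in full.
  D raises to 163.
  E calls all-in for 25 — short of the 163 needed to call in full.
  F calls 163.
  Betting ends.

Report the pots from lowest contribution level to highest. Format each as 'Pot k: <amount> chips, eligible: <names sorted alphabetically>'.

Pot 1: 150 chips, eligible: A, B, C, D, E, F
Pot 2: 80 chips, eligible: A, B, C, D, F
Pot 3: 52 chips, eligible: A, B, D, F
Pot 4: 3 chips, eligible: A, D, F
Pot 5: 216 chips, eligible: D, F

Derivation:
Contributions: A=55, B=54, C=41, D=163, E=25, F=163
Pot levels (distinct totals of non-folded players): 25, 41, 54, 55, 163
Layer 1-25: 25 each from A, B, C, D, E, F = 25*6 = 150 chips; eligible A, B, C, D, E, F
Layer 26-41: 16 each from A, B, C, D, F = 16*5 = 80 chips; eligible A, B, C, D, F
Layer 42-54: 13 each from A, B, D, F = 13*4 = 52 chips; eligible A, B, D, F
Layer 55-55: 1 each from A, D, F = 1*3 = 3 chips; eligible A, D, F
Layer 56-163: 108 each from D, F = 108*2 = 216 chips; eligible D, F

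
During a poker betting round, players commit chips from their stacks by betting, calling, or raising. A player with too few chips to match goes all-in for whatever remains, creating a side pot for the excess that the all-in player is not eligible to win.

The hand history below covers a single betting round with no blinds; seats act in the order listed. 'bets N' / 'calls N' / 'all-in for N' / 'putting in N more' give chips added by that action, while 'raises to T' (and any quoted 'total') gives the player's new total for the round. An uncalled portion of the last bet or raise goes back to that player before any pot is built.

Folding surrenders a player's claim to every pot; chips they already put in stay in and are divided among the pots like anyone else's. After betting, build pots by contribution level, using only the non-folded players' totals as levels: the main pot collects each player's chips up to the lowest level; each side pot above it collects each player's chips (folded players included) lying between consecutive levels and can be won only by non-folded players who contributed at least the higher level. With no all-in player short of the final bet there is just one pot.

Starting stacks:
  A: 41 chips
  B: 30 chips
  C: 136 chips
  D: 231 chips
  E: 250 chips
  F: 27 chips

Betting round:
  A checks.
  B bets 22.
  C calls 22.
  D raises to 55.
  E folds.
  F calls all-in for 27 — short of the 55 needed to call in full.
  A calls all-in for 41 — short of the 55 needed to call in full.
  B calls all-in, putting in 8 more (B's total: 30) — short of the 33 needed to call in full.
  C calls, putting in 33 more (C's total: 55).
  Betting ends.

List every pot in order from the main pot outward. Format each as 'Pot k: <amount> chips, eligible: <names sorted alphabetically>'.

Contributions: A=41, B=30, C=55, D=55, F=27
Folded: E
Pot levels (distinct totals of non-folded players): 27, 30, 41, 55
Layer 1-27: 27 each from A, B, C, D, F = 27*5 = 135 chips; eligible A, B, C, D, F
Layer 28-30: 3 each from A, B, C, D = 3*4 = 12 chips; eligible A, B, C, D
Layer 31-41: 11 each from A, C, D = 11*3 = 33 chips; eligible A, C, D
Layer 42-55: 14 each from C, D = 14*2 = 28 chips; eligible C, D

Pot 1: 135 chips, eligible: A, B, C, D, F
Pot 2: 12 chips, eligible: A, B, C, D
Pot 3: 33 chips, eligible: A, C, D
Pot 4: 28 chips, eligible: C, D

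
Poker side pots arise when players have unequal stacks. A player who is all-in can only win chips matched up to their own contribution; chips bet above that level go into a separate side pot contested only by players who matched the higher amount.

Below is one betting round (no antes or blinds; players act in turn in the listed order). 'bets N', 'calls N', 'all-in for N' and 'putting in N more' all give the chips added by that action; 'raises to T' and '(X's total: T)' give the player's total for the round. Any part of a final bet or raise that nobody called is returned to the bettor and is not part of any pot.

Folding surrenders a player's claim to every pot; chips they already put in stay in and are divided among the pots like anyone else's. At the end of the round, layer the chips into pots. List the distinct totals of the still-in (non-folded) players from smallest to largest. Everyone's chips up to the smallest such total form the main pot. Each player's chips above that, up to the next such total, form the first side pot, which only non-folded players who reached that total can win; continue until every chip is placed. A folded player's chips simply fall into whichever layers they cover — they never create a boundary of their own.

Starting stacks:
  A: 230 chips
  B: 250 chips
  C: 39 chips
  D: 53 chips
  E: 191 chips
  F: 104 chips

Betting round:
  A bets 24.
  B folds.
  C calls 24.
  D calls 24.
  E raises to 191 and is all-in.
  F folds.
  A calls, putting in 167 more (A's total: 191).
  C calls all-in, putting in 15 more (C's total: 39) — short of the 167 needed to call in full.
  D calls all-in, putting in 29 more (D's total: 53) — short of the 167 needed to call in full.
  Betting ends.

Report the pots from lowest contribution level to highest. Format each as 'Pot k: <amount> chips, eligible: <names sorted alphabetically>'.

Contributions: A=191, C=39, D=53, E=191
Folded: B, F
Pot levels (distinct totals of non-folded players): 39, 53, 191
Layer 1-39: 39 each from A, C, D, E = 39*4 = 156 chips; eligible A, C, D, E
Layer 40-53: 14 each from A, D, E = 14*3 = 42 chips; eligible A, D, E
Layer 54-191: 138 each from A, E = 138*2 = 276 chips; eligible A, E

Pot 1: 156 chips, eligible: A, C, D, E
Pot 2: 42 chips, eligible: A, D, E
Pot 3: 276 chips, eligible: A, E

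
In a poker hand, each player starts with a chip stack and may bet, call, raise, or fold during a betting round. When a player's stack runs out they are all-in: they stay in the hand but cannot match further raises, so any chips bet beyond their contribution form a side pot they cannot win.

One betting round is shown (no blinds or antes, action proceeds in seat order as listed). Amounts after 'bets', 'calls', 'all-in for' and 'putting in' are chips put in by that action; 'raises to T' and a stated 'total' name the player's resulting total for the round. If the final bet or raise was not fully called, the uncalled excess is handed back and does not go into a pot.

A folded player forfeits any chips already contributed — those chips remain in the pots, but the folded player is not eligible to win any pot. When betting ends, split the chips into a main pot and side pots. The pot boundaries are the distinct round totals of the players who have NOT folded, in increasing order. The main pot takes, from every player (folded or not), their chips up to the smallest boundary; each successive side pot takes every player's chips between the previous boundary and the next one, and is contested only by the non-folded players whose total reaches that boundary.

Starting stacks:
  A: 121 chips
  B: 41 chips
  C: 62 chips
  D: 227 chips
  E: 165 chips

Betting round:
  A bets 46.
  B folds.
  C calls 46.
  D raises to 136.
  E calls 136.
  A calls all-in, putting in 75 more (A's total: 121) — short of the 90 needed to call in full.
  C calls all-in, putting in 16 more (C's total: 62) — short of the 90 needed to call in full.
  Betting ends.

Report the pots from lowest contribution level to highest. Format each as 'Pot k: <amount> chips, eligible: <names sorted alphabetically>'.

Contributions: A=121, C=62, D=136, E=136
Folded: B
Pot levels (distinct totals of non-folded players): 62, 121, 136
Layer 1-62: 62 each from A, C, D, E = 62*4 = 248 chips; eligible A, C, D, E
Layer 63-121: 59 each from A, D, E = 59*3 = 177 chips; eligible A, D, E
Layer 122-136: 15 each from D, E = 15*2 = 30 chips; eligible D, E

Pot 1: 248 chips, eligible: A, C, D, E
Pot 2: 177 chips, eligible: A, D, E
Pot 3: 30 chips, eligible: D, E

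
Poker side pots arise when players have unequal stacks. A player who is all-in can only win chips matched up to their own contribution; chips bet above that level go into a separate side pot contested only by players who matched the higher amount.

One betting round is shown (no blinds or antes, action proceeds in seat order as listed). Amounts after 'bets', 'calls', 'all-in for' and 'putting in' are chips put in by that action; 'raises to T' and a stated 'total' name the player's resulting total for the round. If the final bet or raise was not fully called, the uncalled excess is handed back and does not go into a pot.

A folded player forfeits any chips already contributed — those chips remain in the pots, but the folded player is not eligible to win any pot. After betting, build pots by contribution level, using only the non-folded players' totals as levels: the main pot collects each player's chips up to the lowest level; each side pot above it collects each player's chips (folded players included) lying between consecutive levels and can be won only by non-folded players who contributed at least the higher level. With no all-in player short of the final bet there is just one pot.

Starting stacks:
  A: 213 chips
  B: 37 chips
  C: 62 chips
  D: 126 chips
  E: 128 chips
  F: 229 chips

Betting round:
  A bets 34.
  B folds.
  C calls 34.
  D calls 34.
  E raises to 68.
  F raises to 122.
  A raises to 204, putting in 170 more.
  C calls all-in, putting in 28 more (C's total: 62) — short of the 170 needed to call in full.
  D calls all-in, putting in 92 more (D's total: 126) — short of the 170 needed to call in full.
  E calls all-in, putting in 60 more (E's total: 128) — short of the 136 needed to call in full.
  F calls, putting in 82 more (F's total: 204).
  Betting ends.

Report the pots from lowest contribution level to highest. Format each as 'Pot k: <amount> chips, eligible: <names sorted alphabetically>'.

Pot 1: 310 chips, eligible: A, C, D, E, F
Pot 2: 256 chips, eligible: A, D, E, F
Pot 3: 6 chips, eligible: A, E, F
Pot 4: 152 chips, eligible: A, F

Derivation:
Contributions: A=204, C=62, D=126, E=128, F=204
Folded: B
Pot levels (distinct totals of non-folded players): 62, 126, 128, 204
Layer 1-62: 62 each from A, C, D, E, F = 62*5 = 310 chips; eligible A, C, D, E, F
Layer 63-126: 64 each from A, D, E, F = 64*4 = 256 chips; eligible A, D, E, F
Layer 127-128: 2 each from A, E, F = 2*3 = 6 chips; eligible A, E, F
Layer 129-204: 76 each from A, F = 76*2 = 152 chips; eligible A, F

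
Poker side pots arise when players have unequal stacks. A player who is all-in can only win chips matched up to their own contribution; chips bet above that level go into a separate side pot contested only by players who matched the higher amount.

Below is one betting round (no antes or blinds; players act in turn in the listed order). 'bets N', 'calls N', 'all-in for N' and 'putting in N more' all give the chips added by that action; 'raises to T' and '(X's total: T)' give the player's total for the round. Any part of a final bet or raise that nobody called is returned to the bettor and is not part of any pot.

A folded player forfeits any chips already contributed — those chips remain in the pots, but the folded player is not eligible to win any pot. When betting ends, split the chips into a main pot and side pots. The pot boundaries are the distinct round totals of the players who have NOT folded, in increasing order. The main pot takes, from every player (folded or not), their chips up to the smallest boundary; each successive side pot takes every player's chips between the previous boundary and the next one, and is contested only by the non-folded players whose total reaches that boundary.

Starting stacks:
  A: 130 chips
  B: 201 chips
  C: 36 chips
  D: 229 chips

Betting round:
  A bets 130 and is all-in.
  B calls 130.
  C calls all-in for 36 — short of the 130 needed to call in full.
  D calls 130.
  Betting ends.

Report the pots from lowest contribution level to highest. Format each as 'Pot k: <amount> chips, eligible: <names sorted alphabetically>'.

Pot 1: 144 chips, eligible: A, B, C, D
Pot 2: 282 chips, eligible: A, B, D

Derivation:
Contributions: A=130, B=130, C=36, D=130
Pot levels (distinct totals of non-folded players): 36, 130
Layer 1-36: 36 each from A, B, C, D = 36*4 = 144 chips; eligible A, B, C, D
Layer 37-130: 94 each from A, B, D = 94*3 = 282 chips; eligible A, B, D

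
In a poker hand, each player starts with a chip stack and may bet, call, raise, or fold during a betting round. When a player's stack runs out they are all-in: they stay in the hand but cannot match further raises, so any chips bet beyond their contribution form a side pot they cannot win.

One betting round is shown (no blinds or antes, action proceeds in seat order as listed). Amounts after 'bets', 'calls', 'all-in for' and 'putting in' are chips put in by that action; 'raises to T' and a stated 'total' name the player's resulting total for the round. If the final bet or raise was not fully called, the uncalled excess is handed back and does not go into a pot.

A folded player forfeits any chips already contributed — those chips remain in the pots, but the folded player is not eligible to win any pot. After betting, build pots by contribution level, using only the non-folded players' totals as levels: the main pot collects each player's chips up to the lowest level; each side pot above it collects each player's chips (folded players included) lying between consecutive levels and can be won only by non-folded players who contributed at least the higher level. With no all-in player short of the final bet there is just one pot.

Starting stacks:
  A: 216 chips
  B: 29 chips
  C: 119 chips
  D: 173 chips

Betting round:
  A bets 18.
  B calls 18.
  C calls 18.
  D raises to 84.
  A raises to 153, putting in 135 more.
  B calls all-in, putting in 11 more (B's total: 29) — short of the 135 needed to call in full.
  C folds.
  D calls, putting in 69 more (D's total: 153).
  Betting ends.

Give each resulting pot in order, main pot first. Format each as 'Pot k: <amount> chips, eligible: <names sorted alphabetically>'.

Contributions: A=153, B=29, C=18, D=153
Folded: C
Pot levels (distinct totals of non-folded players): 29, 153
Layer 1-29: A 29 + B 29 + C 18 + D 29 = 105 chips; eligible A, B, D
Layer 30-153: 124 each from A, D = 124*2 = 248 chips; eligible A, D

Pot 1: 105 chips, eligible: A, B, D
Pot 2: 248 chips, eligible: A, D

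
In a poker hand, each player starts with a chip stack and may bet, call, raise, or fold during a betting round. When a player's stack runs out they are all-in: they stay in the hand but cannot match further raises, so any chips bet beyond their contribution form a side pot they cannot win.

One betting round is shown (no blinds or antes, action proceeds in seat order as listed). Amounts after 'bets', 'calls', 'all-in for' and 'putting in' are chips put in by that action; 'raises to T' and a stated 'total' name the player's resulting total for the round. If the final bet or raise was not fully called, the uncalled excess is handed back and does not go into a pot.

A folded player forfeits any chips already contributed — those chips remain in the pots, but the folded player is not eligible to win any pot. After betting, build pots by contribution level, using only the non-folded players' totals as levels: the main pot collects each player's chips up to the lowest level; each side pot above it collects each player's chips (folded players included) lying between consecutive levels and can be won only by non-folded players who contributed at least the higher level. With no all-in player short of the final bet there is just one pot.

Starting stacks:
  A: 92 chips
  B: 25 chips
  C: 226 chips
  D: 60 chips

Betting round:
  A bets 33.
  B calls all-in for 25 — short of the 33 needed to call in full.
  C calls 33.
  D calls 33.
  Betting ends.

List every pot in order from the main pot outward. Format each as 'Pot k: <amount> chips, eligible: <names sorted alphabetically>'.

Pot 1: 100 chips, eligible: A, B, C, D
Pot 2: 24 chips, eligible: A, C, D

Derivation:
Contributions: A=33, B=25, C=33, D=33
Pot levels (distinct totals of non-folded players): 25, 33
Layer 1-25: 25 each from A, B, C, D = 25*4 = 100 chips; eligible A, B, C, D
Layer 26-33: 8 each from A, C, D = 8*3 = 24 chips; eligible A, C, D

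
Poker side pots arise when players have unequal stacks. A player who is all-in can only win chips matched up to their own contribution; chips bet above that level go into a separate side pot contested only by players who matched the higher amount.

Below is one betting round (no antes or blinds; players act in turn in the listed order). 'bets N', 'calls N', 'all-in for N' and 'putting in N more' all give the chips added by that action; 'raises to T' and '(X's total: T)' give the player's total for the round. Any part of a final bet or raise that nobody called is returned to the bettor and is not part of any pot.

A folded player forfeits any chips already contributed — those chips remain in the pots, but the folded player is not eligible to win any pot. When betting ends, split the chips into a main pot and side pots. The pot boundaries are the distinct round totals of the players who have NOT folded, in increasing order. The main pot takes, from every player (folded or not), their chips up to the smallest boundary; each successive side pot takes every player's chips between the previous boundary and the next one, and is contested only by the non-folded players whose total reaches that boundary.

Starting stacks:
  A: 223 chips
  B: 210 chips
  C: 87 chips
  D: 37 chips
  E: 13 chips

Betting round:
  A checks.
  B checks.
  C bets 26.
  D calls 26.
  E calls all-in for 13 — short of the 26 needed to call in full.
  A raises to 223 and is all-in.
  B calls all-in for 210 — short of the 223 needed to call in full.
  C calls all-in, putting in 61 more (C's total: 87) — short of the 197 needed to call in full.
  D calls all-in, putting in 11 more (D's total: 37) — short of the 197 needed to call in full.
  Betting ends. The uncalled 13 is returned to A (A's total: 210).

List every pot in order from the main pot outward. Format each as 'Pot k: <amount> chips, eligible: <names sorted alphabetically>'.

Pot 1: 65 chips, eligible: A, B, C, D, E
Pot 2: 96 chips, eligible: A, B, C, D
Pot 3: 150 chips, eligible: A, B, C
Pot 4: 246 chips, eligible: A, B

Derivation:
Contributions (after 13 returned to A): A=210, B=210, C=87, D=37, E=13
Pot levels (distinct totals of non-folded players): 13, 37, 87, 210
Layer 1-13: 13 each from A, B, C, D, E = 13*5 = 65 chips; eligible A, B, C, D, E
Layer 14-37: 24 each from A, B, C, D = 24*4 = 96 chips; eligible A, B, C, D
Layer 38-87: 50 each from A, B, C = 50*3 = 150 chips; eligible A, B, C
Layer 88-210: 123 each from A, B = 123*2 = 246 chips; eligible A, B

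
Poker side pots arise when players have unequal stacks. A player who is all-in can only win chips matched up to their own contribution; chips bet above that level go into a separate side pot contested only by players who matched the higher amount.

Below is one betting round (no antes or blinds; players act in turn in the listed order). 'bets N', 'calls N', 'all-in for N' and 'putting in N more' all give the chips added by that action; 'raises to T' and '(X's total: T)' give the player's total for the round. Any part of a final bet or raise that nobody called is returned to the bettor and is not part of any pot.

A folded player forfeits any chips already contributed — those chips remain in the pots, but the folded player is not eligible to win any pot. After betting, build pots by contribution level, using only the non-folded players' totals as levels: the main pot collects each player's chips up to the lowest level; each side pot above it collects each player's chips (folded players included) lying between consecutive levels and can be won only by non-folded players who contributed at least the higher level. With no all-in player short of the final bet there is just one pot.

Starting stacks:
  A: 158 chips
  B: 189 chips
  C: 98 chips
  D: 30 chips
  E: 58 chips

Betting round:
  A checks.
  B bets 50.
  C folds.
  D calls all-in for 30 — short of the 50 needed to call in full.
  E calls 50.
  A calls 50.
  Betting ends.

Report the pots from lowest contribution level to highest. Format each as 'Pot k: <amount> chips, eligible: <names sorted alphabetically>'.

Pot 1: 120 chips, eligible: A, B, D, E
Pot 2: 60 chips, eligible: A, B, E

Derivation:
Contributions: A=50, B=50, D=30, E=50
Folded: C
Pot levels (distinct totals of non-folded players): 30, 50
Layer 1-30: 30 each from A, B, D, E = 30*4 = 120 chips; eligible A, B, D, E
Layer 31-50: 20 each from A, B, E = 20*3 = 60 chips; eligible A, B, E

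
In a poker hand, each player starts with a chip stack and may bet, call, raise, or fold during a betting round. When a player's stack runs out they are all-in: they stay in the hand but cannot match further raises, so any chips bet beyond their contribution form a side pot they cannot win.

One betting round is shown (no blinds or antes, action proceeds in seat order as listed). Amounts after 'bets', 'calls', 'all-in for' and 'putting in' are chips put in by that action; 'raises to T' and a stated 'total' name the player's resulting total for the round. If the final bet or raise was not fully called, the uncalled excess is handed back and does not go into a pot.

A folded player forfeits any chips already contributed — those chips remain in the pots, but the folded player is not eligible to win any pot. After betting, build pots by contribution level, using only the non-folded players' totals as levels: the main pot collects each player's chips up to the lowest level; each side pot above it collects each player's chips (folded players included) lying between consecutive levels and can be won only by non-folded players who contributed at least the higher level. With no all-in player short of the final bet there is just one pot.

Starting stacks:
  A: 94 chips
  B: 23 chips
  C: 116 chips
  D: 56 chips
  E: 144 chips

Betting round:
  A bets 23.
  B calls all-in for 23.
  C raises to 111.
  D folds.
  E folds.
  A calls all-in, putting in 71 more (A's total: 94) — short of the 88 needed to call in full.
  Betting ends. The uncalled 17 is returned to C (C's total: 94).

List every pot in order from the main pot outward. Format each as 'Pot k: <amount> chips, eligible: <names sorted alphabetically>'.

Contributions (after 17 returned to C): A=94, B=23, C=94
Folded: D, E
Pot levels (distinct totals of non-folded players): 23, 94
Layer 1-23: 23 each from A, B, C = 23*3 = 69 chips; eligible A, B, C
Layer 24-94: 71 each from A, C = 71*2 = 142 chips; eligible A, C

Pot 1: 69 chips, eligible: A, B, C
Pot 2: 142 chips, eligible: A, C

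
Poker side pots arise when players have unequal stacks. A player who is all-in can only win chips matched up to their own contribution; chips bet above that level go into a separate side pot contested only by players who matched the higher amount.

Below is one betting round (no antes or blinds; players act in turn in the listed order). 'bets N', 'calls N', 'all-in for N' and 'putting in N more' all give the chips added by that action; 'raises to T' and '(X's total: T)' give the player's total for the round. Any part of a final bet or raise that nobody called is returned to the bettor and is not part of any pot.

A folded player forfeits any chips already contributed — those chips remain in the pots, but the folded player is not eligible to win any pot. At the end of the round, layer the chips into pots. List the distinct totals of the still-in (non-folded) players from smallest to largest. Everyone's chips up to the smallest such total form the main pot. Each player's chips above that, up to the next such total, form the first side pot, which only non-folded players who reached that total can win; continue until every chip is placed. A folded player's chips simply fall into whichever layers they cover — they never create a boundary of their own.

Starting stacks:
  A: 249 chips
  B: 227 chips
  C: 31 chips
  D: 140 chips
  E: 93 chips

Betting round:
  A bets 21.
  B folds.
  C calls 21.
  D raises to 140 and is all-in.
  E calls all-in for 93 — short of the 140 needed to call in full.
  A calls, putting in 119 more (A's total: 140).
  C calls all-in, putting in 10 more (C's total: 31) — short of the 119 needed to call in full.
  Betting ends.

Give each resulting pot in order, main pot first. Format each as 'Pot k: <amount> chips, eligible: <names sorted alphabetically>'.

Pot 1: 124 chips, eligible: A, C, D, E
Pot 2: 186 chips, eligible: A, D, E
Pot 3: 94 chips, eligible: A, D

Derivation:
Contributions: A=140, C=31, D=140, E=93
Folded: B
Pot levels (distinct totals of non-folded players): 31, 93, 140
Layer 1-31: 31 each from A, C, D, E = 31*4 = 124 chips; eligible A, C, D, E
Layer 32-93: 62 each from A, D, E = 62*3 = 186 chips; eligible A, D, E
Layer 94-140: 47 each from A, D = 47*2 = 94 chips; eligible A, D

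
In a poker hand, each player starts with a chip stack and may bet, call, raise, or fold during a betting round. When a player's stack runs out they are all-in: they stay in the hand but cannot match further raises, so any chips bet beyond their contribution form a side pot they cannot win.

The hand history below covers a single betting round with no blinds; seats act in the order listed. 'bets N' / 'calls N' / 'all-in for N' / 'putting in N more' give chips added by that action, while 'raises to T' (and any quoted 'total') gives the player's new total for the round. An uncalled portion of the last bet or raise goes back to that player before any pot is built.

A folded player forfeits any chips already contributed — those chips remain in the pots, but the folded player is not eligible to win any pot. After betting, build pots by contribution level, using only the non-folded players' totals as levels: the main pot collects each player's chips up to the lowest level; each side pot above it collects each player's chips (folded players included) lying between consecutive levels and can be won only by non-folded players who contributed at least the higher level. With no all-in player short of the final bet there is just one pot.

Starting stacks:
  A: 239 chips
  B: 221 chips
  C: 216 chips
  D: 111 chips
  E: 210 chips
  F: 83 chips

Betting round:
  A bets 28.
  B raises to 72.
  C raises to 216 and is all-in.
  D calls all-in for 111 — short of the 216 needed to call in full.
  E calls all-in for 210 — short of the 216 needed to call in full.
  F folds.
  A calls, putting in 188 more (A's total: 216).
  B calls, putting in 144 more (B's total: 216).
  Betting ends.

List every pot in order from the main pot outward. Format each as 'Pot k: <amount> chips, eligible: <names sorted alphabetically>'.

Contributions: A=216, B=216, C=216, D=111, E=210
Folded: F
Pot levels (distinct totals of non-folded players): 111, 210, 216
Layer 1-111: 111 each from A, B, C, D, E = 111*5 = 555 chips; eligible A, B, C, D, E
Layer 112-210: 99 each from A, B, C, E = 99*4 = 396 chips; eligible A, B, C, E
Layer 211-216: 6 each from A, B, C = 6*3 = 18 chips; eligible A, B, C

Pot 1: 555 chips, eligible: A, B, C, D, E
Pot 2: 396 chips, eligible: A, B, C, E
Pot 3: 18 chips, eligible: A, B, C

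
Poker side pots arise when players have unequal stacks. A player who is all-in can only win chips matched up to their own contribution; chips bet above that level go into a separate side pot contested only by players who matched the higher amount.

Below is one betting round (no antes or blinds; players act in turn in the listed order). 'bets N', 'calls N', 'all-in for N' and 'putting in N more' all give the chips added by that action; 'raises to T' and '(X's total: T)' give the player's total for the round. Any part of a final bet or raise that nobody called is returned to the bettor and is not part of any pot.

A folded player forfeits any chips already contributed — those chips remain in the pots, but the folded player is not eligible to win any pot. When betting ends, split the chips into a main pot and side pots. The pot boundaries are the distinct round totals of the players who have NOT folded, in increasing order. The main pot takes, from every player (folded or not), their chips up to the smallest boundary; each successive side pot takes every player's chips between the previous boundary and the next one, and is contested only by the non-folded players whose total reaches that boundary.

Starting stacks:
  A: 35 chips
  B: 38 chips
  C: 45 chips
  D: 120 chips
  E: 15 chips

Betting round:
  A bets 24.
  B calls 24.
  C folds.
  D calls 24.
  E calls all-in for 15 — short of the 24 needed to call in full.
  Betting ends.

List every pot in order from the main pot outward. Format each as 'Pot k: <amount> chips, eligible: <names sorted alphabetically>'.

Contributions: A=24, B=24, D=24, E=15
Folded: C
Pot levels (distinct totals of non-folded players): 15, 24
Layer 1-15: 15 each from A, B, D, E = 15*4 = 60 chips; eligible A, B, D, E
Layer 16-24: 9 each from A, B, D = 9*3 = 27 chips; eligible A, B, D

Pot 1: 60 chips, eligible: A, B, D, E
Pot 2: 27 chips, eligible: A, B, D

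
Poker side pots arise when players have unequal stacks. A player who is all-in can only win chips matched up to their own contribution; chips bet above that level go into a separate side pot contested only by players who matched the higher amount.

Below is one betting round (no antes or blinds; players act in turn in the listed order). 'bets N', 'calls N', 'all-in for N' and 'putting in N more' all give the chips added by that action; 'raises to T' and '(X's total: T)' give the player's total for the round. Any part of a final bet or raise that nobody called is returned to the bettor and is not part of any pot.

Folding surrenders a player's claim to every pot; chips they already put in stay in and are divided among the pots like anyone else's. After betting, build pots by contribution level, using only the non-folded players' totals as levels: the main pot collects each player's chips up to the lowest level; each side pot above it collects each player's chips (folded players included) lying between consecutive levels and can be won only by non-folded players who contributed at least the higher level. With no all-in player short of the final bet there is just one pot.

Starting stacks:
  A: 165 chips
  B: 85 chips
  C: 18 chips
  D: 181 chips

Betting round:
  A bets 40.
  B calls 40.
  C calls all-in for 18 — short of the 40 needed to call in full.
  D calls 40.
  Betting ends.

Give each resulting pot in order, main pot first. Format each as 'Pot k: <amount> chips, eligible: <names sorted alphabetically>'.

Pot 1: 72 chips, eligible: A, B, C, D
Pot 2: 66 chips, eligible: A, B, D

Derivation:
Contributions: A=40, B=40, C=18, D=40
Pot levels (distinct totals of non-folded players): 18, 40
Layer 1-18: 18 each from A, B, C, D = 18*4 = 72 chips; eligible A, B, C, D
Layer 19-40: 22 each from A, B, D = 22*3 = 66 chips; eligible A, B, D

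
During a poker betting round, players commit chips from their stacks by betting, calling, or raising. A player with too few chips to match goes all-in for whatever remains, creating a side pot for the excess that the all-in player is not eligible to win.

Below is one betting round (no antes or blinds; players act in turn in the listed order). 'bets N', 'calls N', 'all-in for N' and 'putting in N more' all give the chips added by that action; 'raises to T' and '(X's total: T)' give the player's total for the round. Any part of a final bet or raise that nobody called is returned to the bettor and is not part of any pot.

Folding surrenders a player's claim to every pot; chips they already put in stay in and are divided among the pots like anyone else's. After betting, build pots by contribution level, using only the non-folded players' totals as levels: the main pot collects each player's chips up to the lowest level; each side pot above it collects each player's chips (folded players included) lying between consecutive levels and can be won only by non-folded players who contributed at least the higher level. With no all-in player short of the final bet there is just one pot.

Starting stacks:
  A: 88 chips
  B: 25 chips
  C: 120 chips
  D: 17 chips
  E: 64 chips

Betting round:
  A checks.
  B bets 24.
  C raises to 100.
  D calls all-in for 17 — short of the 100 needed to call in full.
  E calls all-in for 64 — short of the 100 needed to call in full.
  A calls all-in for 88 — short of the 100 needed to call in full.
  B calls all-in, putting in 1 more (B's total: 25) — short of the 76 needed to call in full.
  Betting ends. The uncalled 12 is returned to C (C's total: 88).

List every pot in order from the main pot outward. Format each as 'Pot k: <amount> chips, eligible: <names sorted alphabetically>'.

Contributions (after 12 returned to C): A=88, B=25, C=88, D=17, E=64
Pot levels (distinct totals of non-folded players): 17, 25, 64, 88
Layer 1-17: 17 each from A, B, C, D, E = 17*5 = 85 chips; eligible A, B, C, D, E
Layer 18-25: 8 each from A, B, C, E = 8*4 = 32 chips; eligible A, B, C, E
Layer 26-64: 39 each from A, C, E = 39*3 = 117 chips; eligible A, C, E
Layer 65-88: 24 each from A, C = 24*2 = 48 chips; eligible A, C

Pot 1: 85 chips, eligible: A, B, C, D, E
Pot 2: 32 chips, eligible: A, B, C, E
Pot 3: 117 chips, eligible: A, C, E
Pot 4: 48 chips, eligible: A, C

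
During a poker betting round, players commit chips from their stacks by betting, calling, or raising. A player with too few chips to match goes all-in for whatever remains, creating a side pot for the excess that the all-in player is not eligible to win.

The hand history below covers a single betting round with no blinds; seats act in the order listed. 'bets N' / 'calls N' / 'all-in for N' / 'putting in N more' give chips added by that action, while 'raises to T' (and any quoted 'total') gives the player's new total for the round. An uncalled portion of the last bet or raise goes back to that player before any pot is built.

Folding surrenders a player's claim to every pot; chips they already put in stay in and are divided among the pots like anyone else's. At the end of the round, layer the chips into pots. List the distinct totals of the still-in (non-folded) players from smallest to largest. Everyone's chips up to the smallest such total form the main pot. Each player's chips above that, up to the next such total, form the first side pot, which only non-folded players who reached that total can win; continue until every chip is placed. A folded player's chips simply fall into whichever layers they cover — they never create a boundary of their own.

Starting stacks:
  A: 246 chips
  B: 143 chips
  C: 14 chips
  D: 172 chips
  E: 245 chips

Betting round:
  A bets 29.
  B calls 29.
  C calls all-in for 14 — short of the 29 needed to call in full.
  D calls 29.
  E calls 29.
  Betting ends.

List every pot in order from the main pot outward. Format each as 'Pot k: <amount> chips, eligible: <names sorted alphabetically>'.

Pot 1: 70 chips, eligible: A, B, C, D, E
Pot 2: 60 chips, eligible: A, B, D, E

Derivation:
Contributions: A=29, B=29, C=14, D=29, E=29
Pot levels (distinct totals of non-folded players): 14, 29
Layer 1-14: 14 each from A, B, C, D, E = 14*5 = 70 chips; eligible A, B, C, D, E
Layer 15-29: 15 each from A, B, D, E = 15*4 = 60 chips; eligible A, B, D, E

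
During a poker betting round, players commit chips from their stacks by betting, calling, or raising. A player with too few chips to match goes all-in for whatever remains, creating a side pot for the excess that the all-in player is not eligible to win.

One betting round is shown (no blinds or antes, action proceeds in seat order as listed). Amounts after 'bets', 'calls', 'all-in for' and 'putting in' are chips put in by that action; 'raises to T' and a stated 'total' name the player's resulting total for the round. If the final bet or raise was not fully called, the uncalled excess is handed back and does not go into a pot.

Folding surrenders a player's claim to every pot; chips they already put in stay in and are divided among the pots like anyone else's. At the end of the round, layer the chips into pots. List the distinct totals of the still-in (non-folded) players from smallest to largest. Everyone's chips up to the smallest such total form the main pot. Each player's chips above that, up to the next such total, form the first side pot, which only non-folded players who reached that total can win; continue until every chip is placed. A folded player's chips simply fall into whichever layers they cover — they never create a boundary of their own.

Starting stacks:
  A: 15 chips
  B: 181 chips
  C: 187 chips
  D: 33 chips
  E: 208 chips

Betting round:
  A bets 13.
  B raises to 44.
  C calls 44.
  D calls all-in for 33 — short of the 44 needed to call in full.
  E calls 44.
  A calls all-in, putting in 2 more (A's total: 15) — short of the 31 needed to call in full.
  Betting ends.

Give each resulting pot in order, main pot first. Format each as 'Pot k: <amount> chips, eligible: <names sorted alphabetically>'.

Contributions: A=15, B=44, C=44, D=33, E=44
Pot levels (distinct totals of non-folded players): 15, 33, 44
Layer 1-15: 15 each from A, B, C, D, E = 15*5 = 75 chips; eligible A, B, C, D, E
Layer 16-33: 18 each from B, C, D, E = 18*4 = 72 chips; eligible B, C, D, E
Layer 34-44: 11 each from B, C, E = 11*3 = 33 chips; eligible B, C, E

Pot 1: 75 chips, eligible: A, B, C, D, E
Pot 2: 72 chips, eligible: B, C, D, E
Pot 3: 33 chips, eligible: B, C, E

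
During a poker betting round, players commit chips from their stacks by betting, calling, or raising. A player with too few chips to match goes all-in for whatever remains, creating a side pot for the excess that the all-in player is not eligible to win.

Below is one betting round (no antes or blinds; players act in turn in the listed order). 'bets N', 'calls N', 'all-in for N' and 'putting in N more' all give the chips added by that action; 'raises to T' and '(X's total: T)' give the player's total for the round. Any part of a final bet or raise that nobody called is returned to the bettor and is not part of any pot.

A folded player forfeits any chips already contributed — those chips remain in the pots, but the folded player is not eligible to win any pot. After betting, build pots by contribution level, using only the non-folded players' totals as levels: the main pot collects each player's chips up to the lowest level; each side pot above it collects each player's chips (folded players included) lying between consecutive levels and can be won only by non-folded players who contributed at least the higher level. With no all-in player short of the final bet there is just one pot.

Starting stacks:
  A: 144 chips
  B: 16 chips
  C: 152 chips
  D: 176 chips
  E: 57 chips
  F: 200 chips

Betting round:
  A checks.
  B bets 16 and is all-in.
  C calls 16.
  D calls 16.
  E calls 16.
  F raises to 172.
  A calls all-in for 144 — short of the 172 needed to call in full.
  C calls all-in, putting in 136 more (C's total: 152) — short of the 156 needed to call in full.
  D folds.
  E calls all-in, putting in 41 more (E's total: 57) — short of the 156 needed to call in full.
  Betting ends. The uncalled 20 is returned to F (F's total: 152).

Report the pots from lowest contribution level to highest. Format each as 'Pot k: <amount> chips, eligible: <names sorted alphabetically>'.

Contributions (after 20 returned to F): A=144, B=16, C=152, D=16, E=57, F=152
Folded: D
Pot levels (distinct totals of non-folded players): 16, 57, 144, 152
Layer 1-16: 16 each from A, B, C, D, E, F = 16*6 = 96 chips; eligible A, B, C, E, F
Layer 17-57: 41 each from A, C, E, F = 41*4 = 164 chips; eligible A, C, E, F
Layer 58-144: 87 each from A, C, F = 87*3 = 261 chips; eligible A, C, F
Layer 145-152: 8 each from C, F = 8*2 = 16 chips; eligible C, F

Pot 1: 96 chips, eligible: A, B, C, E, F
Pot 2: 164 chips, eligible: A, C, E, F
Pot 3: 261 chips, eligible: A, C, F
Pot 4: 16 chips, eligible: C, F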